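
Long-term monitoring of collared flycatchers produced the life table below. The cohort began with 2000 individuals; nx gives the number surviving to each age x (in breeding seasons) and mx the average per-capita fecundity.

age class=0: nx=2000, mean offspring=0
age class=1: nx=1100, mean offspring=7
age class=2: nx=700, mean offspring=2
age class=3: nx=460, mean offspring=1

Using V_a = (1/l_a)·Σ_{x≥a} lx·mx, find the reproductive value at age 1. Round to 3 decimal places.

8.691

lx = nx/n0 = nx/2000: 1, 0.55, 0.35, 0.23
lx·mx for x ≥ 1: 3.85, 0.7, 0.23 → sum = 4.78
V_1 = 4.78 / l_1 = 4.78 / 0.55 = 8.690909… → 8.691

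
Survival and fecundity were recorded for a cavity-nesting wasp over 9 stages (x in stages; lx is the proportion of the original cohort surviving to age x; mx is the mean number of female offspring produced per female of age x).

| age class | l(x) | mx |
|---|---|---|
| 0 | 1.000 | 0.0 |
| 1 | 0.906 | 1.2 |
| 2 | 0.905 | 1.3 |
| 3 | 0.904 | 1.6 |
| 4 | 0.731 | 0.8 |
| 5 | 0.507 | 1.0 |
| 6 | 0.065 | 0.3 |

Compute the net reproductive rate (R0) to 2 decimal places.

lx·mx by age: 0, 1.0872, 1.1765, 1.4464, 0.5848, 0.507, 0.0195
R0 = Σ lx·mx = 4.8214 → 4.82

4.82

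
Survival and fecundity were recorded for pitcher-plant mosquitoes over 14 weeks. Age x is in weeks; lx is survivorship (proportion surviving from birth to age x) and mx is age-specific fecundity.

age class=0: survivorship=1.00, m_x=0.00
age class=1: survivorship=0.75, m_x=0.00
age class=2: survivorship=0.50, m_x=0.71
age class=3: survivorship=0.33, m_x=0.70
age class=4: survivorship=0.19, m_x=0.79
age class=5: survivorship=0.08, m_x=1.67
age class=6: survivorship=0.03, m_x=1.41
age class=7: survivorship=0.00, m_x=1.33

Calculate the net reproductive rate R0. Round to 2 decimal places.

lx·mx by age: 0, 0, 0.355, 0.231, 0.1501, 0.1336, 0.0423, 0
R0 = Σ lx·mx = 0.912 → 0.91

0.91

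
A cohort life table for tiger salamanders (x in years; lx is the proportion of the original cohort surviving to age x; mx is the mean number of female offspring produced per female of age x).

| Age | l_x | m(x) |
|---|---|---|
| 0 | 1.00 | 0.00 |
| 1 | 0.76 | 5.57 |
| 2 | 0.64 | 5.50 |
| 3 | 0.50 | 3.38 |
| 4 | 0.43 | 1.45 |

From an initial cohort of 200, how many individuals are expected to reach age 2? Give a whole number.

Expected survivors = N0 · l_2 = 200 × 0.64 = 128 → 128

128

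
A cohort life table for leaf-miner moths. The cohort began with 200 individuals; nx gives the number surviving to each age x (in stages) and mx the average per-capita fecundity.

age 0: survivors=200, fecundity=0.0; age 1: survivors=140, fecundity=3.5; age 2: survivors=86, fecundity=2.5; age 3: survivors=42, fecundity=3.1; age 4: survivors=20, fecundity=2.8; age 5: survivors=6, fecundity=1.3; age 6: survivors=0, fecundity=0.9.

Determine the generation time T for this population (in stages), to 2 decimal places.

1.75

lx = nx/n0 = nx/200: 1, 0.7, 0.43, 0.21, 0.1, 0.03, 0
lx·mx: 0, 2.45, 1.075, 0.651, 0.28, 0.039, 0 → R0 = 4.495
x·lx·mx: 0, 2.45, 2.15, 1.953, 1.12, 0.195, 0 → Σ = 7.868
T = 7.868 / 4.495 = 1.750389… → 1.75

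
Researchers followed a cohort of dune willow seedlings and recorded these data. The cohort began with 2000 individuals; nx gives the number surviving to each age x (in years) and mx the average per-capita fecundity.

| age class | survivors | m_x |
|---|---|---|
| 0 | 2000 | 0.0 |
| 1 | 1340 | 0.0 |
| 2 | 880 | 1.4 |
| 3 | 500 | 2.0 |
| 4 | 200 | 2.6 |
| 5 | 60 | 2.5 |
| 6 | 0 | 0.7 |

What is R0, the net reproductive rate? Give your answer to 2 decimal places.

lx = nx/n0 = nx/2000: 1, 0.67, 0.44, 0.25, 0.1, 0.03, 0
lx·mx by age: 0, 0, 0.616, 0.5, 0.26, 0.075, 0
R0 = Σ lx·mx = 1.451 → 1.45

1.45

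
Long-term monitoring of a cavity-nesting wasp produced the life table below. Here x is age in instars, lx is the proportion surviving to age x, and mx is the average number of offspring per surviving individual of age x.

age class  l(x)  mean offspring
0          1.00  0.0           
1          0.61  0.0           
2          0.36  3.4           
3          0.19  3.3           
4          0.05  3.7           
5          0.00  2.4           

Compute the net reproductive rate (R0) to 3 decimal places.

lx·mx by age: 0, 0, 1.224, 0.627, 0.185, 0
R0 = Σ lx·mx = 2.036 → 2.036

2.036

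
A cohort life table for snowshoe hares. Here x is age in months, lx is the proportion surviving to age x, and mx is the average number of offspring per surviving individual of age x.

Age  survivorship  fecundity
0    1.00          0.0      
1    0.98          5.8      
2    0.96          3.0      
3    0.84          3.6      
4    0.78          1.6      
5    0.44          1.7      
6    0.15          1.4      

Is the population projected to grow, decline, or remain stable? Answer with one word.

R0 = Σ lx·mx = 0 + 5.684 + 2.88 + 3.024 + 1.248 + 0.748 + 0.21 = 13.794
R0 > 1, so the population is growing.

growing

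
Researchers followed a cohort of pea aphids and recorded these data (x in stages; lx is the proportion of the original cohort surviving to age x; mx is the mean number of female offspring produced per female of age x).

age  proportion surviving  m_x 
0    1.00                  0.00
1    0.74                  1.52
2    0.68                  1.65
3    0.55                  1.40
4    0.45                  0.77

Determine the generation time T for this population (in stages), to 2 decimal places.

2.10

lx·mx: 0, 1.1248, 1.122, 0.77, 0.3465 → R0 = 3.3633
x·lx·mx: 0, 1.1248, 2.244, 2.31, 1.386 → Σ = 7.0648
T = 7.0648 / 3.3633 = 2.100556… → 2.10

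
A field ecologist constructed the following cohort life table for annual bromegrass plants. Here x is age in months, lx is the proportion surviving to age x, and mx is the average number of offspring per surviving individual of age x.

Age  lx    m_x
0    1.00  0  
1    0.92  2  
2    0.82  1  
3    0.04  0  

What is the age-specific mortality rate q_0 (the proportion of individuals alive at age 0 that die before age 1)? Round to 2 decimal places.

q_0 = (l_0 − l_1) / l_0 = (1 − 0.92) / 1
     = 0.08 / 1 = 0.08 → 0.08

0.08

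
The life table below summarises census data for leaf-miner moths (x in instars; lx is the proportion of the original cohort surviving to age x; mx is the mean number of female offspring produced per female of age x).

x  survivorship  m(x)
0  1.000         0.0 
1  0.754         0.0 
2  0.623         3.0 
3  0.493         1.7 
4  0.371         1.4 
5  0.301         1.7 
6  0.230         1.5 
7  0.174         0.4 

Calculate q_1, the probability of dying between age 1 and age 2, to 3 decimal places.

0.174

q_1 = (l_1 − l_2) / l_1 = (0.754 − 0.623) / 0.754
     = 0.131 / 0.754 = 0.17374… → 0.174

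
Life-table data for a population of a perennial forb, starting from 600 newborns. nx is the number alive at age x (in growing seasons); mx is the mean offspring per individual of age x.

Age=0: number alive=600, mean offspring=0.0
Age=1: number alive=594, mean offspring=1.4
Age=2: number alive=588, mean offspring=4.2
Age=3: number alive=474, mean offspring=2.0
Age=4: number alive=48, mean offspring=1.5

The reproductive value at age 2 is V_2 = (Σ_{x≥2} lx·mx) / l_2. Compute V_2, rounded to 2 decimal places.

5.93

lx = nx/n0 = nx/600: 1, 0.99, 0.98, 0.79, 0.08
lx·mx for x ≥ 2: 4.116, 1.58, 0.12 → sum = 5.816
V_2 = 5.816 / l_2 = 5.816 / 0.98 = 5.934694… → 5.93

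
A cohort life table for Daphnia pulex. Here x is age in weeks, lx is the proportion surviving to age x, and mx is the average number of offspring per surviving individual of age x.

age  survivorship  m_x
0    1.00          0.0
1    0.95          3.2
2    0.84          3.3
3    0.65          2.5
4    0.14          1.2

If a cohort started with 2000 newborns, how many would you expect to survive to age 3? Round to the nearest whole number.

Expected survivors = N0 · l_3 = 2000 × 0.65 = 1300 → 1300

1300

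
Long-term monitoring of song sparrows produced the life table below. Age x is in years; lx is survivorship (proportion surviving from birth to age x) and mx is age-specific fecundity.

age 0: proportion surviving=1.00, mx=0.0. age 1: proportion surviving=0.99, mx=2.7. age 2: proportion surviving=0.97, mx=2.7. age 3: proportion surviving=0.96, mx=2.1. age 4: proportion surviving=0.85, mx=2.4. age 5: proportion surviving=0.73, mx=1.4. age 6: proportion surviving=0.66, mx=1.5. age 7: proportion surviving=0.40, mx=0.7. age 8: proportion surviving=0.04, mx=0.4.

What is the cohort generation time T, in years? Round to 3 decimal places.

lx·mx: 0, 2.673, 2.619, 2.016, 2.04, 1.022, 0.99, 0.28, 0.016 → R0 = 11.656
x·lx·mx: 0, 2.673, 5.238, 6.048, 8.16, 5.11, 5.94, 1.96, 0.128 → Σ = 35.257
T = 35.257 / 11.656 = 3.024794… → 3.025

3.025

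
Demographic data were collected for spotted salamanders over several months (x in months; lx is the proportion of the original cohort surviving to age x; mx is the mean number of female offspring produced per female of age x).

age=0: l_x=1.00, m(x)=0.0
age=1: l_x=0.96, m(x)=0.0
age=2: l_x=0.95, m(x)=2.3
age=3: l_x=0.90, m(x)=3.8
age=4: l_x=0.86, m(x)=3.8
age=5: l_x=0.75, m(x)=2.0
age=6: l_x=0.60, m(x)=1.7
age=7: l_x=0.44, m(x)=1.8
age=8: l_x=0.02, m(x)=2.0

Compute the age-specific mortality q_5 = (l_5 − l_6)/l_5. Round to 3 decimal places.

0.200

q_5 = (l_5 − l_6) / l_5 = (0.75 − 0.6) / 0.75
     = 0.15 / 0.75 = 0.2 → 0.200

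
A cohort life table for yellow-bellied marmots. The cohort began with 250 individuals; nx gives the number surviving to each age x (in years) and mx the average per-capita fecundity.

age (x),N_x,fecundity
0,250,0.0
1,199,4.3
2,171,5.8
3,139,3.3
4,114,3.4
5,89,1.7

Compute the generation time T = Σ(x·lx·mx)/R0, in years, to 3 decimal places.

lx = nx/n0 = nx/250: 1, 0.796, 0.684, 0.556, 0.456, 0.356
lx·mx: 0, 3.4228, 3.9672, 1.8348, 1.5504, 0.6052 → R0 = 11.3804
x·lx·mx: 0, 3.4228, 7.9344, 5.5044, 6.2016, 3.026 → Σ = 26.0892
T = 26.0892 / 11.3804 = 2.292468… → 2.292

2.292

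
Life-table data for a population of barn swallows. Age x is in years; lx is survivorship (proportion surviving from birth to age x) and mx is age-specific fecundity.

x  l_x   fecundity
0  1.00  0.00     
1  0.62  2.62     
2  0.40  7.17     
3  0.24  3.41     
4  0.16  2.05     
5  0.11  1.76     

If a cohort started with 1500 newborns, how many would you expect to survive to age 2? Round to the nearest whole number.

Expected survivors = N0 · l_2 = 1500 × 0.40 = 600 → 600

600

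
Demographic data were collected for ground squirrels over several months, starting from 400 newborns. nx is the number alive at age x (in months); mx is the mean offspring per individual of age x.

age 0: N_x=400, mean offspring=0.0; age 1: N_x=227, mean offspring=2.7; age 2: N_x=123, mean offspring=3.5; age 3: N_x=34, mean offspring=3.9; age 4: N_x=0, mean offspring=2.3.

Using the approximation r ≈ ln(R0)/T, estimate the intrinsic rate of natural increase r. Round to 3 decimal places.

lx = nx/n0 = nx/400: 1, 0.5675, 0.3075, 0.085, 0
R0 = Σ lx·mx = 0 + 1.53225 + 1.07625 + 0.3315 + 0 = 2.94
Σ x·lx·mx = 4.67925; T = 4.67925/2.94 = 1.59158…
r ≈ ln(R0)/T = ln(2.94)/1.59158… = 0.67757… → 0.678

0.678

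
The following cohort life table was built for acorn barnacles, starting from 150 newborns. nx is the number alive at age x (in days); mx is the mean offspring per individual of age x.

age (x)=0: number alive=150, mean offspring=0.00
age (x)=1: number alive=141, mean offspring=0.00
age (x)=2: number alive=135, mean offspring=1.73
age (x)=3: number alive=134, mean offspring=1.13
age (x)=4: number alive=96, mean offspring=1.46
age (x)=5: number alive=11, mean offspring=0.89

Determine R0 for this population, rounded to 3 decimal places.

3.566

lx = nx/n0 = nx/150: 1, 0.94, 0.9, 0.89333…, 0.64, 0.07333…
lx·mx by age: 0, 0, 1.557, 1.009467…, 0.9344, 0.065267…
R0 = Σ lx·mx = 3.566133… → 3.566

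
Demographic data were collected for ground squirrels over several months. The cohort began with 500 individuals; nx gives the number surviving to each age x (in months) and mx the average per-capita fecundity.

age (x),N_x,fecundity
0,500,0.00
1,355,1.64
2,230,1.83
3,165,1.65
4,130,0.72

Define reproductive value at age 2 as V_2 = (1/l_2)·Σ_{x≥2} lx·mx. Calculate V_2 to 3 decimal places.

lx = nx/n0 = nx/500: 1, 0.71, 0.46, 0.33, 0.26
lx·mx for x ≥ 2: 0.8418, 0.5445, 0.1872 → sum = 1.5735
V_2 = 1.5735 / l_2 = 1.5735 / 0.46 = 3.420652… → 3.421

3.421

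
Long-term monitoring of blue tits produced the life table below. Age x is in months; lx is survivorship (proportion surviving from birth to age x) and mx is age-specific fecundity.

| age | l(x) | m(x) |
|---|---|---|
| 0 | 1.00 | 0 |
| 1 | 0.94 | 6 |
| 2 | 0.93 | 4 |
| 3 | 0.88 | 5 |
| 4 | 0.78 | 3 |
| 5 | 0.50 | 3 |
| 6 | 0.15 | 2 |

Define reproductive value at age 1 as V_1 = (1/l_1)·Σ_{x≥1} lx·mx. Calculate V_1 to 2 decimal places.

19.04

lx·mx for x ≥ 1: 5.64, 3.72, 4.4, 2.34, 1.5, 0.3 → sum = 17.9
V_1 = 17.9 / l_1 = 17.9 / 0.94 = 19.042553… → 19.04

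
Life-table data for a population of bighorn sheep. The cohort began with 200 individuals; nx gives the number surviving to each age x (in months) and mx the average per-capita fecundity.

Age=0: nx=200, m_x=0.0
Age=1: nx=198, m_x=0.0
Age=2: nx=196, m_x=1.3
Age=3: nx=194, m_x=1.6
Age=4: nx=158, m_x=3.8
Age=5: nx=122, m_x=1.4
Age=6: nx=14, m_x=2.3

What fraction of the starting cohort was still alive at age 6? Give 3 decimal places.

l_6 = n_6/n_0 = 14/200 = 0.07 → 0.070

0.070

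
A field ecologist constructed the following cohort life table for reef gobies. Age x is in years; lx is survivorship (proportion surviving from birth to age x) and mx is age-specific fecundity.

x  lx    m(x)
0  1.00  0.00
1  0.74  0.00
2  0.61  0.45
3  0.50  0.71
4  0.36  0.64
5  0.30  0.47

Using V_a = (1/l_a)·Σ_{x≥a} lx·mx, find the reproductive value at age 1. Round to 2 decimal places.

1.35

lx·mx for x ≥ 1: 0, 0.2745, 0.355, 0.2304, 0.141 → sum = 1.0009
V_1 = 1.0009 / l_1 = 1.0009 / 0.74 = 1.352568… → 1.35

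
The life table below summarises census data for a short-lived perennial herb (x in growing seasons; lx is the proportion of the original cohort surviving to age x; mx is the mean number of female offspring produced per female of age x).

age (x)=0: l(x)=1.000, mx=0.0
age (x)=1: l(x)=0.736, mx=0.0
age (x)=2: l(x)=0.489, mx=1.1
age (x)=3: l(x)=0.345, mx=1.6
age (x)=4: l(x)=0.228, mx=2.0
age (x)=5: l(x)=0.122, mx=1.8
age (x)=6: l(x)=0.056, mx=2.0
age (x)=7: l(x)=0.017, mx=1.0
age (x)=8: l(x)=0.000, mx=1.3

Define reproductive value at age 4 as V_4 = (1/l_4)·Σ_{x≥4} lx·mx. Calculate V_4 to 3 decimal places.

lx·mx for x ≥ 4: 0.456, 0.2196, 0.112, 0.017, 0 → sum = 0.8046
V_4 = 0.8046 / l_4 = 0.8046 / 0.228 = 3.528947… → 3.529

3.529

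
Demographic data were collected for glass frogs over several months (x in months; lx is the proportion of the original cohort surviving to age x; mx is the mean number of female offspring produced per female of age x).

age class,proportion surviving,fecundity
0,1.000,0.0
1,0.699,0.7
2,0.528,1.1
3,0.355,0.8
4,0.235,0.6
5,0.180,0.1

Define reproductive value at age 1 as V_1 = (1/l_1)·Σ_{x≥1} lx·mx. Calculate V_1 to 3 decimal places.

2.165

lx·mx for x ≥ 1: 0.4893, 0.5808, 0.284, 0.141, 0.018 → sum = 1.5131
V_1 = 1.5131 / l_1 = 1.5131 / 0.699 = 2.164664… → 2.165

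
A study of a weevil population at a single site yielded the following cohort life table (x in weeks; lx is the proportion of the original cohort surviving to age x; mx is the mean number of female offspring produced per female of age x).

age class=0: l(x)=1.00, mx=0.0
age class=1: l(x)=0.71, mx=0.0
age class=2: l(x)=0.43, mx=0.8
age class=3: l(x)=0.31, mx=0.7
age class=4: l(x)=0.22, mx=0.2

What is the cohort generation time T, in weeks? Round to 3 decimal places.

2.504

lx·mx: 0, 0, 0.344, 0.217, 0.044 → R0 = 0.605
x·lx·mx: 0, 0, 0.688, 0.651, 0.176 → Σ = 1.515
T = 1.515 / 0.605 = 2.504132… → 2.504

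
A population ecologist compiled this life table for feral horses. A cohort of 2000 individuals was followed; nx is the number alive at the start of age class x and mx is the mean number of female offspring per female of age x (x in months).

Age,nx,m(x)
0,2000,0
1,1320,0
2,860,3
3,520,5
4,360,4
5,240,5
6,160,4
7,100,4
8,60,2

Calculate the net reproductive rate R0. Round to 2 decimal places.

4.49

lx = nx/n0 = nx/2000: 1, 0.66, 0.43, 0.26, 0.18, 0.12, 0.08, 0.05, 0.03
lx·mx by age: 0, 0, 1.29, 1.3, 0.72, 0.6, 0.32, 0.2, 0.06
R0 = Σ lx·mx = 4.49 → 4.49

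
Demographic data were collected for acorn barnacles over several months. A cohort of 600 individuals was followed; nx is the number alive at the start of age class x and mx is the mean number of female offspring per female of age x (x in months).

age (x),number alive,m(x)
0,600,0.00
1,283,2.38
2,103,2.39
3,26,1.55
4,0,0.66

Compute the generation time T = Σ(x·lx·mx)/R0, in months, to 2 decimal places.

1.34

lx = nx/n0 = nx/600: 1, 0.47167…, 0.17167…, 0.04333…, 0
lx·mx: 0, 1.122567…, 0.410283…, 0.067167…, 0 → R0 = 1.600017…
x·lx·mx: 0, 1.122567…, 0.820567…, 0.2015…, 0 → Σ = 2.144633…
T = 2.144633… / 1.600017… = 1.340382… → 1.34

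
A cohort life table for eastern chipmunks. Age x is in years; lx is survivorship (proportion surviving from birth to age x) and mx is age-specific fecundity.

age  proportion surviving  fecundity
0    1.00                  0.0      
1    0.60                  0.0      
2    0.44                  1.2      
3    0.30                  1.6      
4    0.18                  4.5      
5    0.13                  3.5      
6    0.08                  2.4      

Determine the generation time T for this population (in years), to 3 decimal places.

lx·mx: 0, 0, 0.528, 0.48, 0.81, 0.455, 0.192 → R0 = 2.465
x·lx·mx: 0, 0, 1.056, 1.44, 3.24, 2.275, 1.152 → Σ = 9.163
T = 9.163 / 2.465 = 3.717241… → 3.717

3.717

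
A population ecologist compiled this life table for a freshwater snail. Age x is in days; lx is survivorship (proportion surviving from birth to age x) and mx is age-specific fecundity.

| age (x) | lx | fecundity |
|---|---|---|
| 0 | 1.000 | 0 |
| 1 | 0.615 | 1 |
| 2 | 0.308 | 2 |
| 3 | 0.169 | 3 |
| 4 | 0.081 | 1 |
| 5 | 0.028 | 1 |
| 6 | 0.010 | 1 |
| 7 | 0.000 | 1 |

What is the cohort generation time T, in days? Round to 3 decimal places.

2.096

lx·mx: 0, 0.615, 0.616, 0.507, 0.081, 0.028, 0.01, 0 → R0 = 1.857
x·lx·mx: 0, 0.615, 1.232, 1.521, 0.324, 0.14, 0.06, 0 → Σ = 3.892
T = 3.892 / 1.857 = 2.095854… → 2.096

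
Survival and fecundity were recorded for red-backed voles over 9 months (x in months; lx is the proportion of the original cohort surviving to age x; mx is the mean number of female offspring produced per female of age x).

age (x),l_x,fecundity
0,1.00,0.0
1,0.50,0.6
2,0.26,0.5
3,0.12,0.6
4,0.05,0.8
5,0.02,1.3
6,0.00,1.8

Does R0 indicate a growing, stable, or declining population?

declining

R0 = Σ lx·mx = 0 + 0.3 + 0.13 + 0.072 + 0.04 + 0.026 + 0 = 0.568
R0 < 1, so the population is declining.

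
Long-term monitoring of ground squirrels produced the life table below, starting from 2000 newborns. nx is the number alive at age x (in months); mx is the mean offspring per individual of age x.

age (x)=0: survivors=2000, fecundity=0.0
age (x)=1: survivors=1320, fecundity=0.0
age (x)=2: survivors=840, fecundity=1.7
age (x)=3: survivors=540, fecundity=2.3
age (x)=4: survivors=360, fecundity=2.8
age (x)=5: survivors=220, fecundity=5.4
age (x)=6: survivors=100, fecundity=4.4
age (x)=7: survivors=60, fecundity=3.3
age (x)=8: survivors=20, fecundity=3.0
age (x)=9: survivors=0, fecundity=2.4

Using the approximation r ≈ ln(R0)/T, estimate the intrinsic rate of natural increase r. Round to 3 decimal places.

lx = nx/n0 = nx/2000: 1, 0.66, 0.42, 0.27, 0.18, 0.11, 0.05, 0.03, 0.01, 0
R0 = Σ lx·mx = 0 + 0 + 0.714 + 0.621 + 0.504 + 0.594 + 0.22 + 0.099 + 0.03 + 0 = 2.782
Σ x·lx·mx = 10.53; T = 10.53/2.782 = 3.78505…
r ≈ ln(R0)/T = ln(2.782)/3.78505… = 0.27032… → 0.270

0.270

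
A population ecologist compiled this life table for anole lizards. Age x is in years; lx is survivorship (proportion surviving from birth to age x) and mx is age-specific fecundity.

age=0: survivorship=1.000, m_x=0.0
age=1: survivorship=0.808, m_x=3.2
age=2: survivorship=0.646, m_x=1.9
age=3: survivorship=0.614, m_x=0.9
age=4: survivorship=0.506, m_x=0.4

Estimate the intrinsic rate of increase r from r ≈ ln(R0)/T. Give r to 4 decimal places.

0.9243

R0 = Σ lx·mx = 0 + 2.5856 + 1.2274 + 0.5526 + 0.2024 = 4.568
Σ x·lx·mx = 7.5078; T = 7.5078/4.568 = 1.64356…
r ≈ ln(R0)/T = ln(4.568)/1.64356… = 0.924257… → 0.9243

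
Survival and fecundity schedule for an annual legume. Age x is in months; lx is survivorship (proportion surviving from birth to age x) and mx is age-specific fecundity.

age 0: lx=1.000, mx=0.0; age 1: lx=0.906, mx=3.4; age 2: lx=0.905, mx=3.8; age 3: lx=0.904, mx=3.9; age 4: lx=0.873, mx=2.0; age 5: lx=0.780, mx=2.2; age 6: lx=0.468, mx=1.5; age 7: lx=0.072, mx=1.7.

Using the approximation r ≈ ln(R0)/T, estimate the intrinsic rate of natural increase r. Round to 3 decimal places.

R0 = Σ lx·mx = 0 + 3.0804 + 3.439 + 3.5256 + 1.746 + 1.716 + 0.702 + 0.1224 = 14.3314
Σ x·lx·mx = 41.168; T = 41.168/14.3314 = 2.87257…
r ≈ ln(R0)/T = ln(14.3314)/2.87257… = 0.92685… → 0.927

0.927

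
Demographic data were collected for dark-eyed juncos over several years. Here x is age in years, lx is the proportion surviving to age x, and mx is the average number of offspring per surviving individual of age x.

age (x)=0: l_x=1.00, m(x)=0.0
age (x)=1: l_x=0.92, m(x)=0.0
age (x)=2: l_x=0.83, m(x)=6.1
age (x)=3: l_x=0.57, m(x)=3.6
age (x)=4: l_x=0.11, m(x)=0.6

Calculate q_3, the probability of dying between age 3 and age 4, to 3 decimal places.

0.807

q_3 = (l_3 − l_4) / l_3 = (0.57 − 0.11) / 0.57
     = 0.46 / 0.57 = 0.807018… → 0.807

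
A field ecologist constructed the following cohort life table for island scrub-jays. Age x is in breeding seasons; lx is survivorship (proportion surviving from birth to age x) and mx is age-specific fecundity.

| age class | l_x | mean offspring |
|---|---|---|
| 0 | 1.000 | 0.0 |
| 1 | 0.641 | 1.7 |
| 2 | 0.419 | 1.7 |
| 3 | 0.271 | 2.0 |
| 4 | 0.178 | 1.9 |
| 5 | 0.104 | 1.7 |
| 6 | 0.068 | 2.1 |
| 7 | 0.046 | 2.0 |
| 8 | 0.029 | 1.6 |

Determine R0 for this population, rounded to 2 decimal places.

3.14

lx·mx by age: 0, 1.0897, 0.7123, 0.542, 0.3382, 0.1768, 0.1428, 0.092, 0.0464
R0 = Σ lx·mx = 3.1402 → 3.14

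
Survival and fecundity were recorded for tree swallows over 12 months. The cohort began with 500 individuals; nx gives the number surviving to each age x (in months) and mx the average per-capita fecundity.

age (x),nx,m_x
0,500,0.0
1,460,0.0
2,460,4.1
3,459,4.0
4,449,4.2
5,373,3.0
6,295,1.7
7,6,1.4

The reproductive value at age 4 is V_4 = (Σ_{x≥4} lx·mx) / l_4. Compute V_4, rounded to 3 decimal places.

lx = nx/n0 = nx/500: 1, 0.92, 0.92, 0.918, 0.898, 0.746, 0.59, 0.012
lx·mx for x ≥ 4: 3.7716, 2.238, 1.003, 0.0168 → sum = 7.0294
V_4 = 7.0294 / l_4 = 7.0294 / 0.898 = 7.82784… → 7.828

7.828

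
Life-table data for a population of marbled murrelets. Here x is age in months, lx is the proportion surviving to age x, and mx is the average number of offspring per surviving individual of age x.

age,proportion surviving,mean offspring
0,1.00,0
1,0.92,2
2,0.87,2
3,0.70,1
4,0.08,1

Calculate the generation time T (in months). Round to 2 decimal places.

1.78

lx·mx: 0, 1.84, 1.74, 0.7, 0.08 → R0 = 4.36
x·lx·mx: 0, 1.84, 3.48, 2.1, 0.32 → Σ = 7.74
T = 7.74 / 4.36 = 1.775229… → 1.78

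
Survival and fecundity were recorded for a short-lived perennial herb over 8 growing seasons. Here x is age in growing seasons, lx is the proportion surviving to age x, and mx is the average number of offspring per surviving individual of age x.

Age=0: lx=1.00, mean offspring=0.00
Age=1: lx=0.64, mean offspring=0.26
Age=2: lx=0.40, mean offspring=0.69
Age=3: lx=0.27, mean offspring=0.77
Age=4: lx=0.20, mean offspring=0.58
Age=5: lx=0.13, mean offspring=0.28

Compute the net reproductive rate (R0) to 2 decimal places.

0.80

lx·mx by age: 0, 0.1664, 0.276, 0.2079, 0.116, 0.0364
R0 = Σ lx·mx = 0.8027 → 0.80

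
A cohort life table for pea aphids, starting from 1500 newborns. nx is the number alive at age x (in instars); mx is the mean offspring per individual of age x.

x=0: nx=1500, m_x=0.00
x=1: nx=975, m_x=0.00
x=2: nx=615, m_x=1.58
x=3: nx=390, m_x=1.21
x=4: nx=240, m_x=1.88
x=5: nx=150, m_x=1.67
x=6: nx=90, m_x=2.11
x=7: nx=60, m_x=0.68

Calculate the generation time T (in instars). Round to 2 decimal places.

lx = nx/n0 = nx/1500: 1, 0.65, 0.41, 0.26, 0.16, 0.1, 0.06, 0.04
lx·mx: 0, 0, 0.6478, 0.3146, 0.3008, 0.167, 0.1266, 0.0272 → R0 = 1.584
x·lx·mx: 0, 0, 1.2956, 0.9438, 1.2032, 0.835, 0.7596, 0.1904 → Σ = 5.2276
T = 5.2276 / 1.584 = 3.300253… → 3.30

3.30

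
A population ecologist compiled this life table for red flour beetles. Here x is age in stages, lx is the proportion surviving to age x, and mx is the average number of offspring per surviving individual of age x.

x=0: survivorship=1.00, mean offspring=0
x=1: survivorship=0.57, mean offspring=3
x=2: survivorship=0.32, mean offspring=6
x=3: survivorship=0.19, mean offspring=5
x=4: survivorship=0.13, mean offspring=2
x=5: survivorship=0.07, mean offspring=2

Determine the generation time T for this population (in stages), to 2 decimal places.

lx·mx: 0, 1.71, 1.92, 0.95, 0.26, 0.14 → R0 = 4.98
x·lx·mx: 0, 1.71, 3.84, 2.85, 1.04, 0.7 → Σ = 10.14
T = 10.14 / 4.98 = 2.036145… → 2.04

2.04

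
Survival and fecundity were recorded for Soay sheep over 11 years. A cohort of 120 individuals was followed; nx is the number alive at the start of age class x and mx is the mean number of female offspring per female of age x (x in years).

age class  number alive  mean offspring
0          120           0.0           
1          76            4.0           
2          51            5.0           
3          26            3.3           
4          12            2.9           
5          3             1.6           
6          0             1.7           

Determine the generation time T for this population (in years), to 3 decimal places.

1.804

lx = nx/n0 = nx/120: 1, 0.63333…, 0.425, 0.21667…, 0.1, 0.025, 0
lx·mx: 0, 2.533333…, 2.125, 0.715…, 0.29, 0.04, 0 → R0 = 5.703333…
x·lx·mx: 0, 2.533333…, 4.25, 2.145…, 1.16, 0.2, 0 → Σ = 10.288333…
T = 10.288333… / 5.703333… = 1.803916… → 1.804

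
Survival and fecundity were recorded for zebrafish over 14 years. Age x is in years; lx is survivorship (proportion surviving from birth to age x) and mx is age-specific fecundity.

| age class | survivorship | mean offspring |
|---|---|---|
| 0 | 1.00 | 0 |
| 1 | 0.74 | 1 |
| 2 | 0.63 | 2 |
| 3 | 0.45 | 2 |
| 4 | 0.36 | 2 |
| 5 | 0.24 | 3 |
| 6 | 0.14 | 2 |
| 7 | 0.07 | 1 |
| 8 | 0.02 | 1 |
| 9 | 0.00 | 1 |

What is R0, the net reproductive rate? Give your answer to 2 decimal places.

lx·mx by age: 0, 0.74, 1.26, 0.9, 0.72, 0.72, 0.28, 0.07, 0.02, 0
R0 = Σ lx·mx = 4.71 → 4.71

4.71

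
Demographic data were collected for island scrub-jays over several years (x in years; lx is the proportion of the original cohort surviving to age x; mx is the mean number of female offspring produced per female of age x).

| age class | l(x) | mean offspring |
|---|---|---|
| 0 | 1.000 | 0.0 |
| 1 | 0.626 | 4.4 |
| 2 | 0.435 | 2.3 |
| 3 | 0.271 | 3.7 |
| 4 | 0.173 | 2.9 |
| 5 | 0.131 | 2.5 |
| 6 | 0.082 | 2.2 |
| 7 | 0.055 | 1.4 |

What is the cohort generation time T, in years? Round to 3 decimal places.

2.229

lx·mx: 0, 2.7544, 1.0005, 1.0027, 0.5017, 0.3275, 0.1804, 0.077 → R0 = 5.8442
x·lx·mx: 0, 2.7544, 2.001, 3.0081, 2.0068, 1.6375, 1.0824, 0.539 → Σ = 13.0292
T = 13.0292 / 5.8442 = 2.229424… → 2.229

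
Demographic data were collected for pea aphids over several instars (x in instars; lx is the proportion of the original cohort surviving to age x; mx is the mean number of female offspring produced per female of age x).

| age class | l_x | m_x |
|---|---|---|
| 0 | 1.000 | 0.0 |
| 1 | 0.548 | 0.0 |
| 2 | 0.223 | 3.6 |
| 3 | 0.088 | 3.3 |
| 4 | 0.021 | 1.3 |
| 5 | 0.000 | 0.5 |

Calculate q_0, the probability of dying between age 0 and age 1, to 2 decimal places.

0.45

q_0 = (l_0 − l_1) / l_0 = (1 − 0.548) / 1
     = 0.452 / 1 = 0.452 → 0.45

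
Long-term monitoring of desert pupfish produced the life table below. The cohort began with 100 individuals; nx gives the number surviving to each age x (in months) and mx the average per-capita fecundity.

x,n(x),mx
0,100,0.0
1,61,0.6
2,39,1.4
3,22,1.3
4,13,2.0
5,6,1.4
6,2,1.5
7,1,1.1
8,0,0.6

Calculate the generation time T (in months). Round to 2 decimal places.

lx = nx/n0 = nx/100: 1, 0.61, 0.39, 0.22, 0.13, 0.06, 0.02, 0.01, 0
lx·mx: 0, 0.366, 0.546, 0.286, 0.26, 0.084, 0.03, 0.011, 0 → R0 = 1.583
x·lx·mx: 0, 0.366, 1.092, 0.858, 1.04, 0.42, 0.18, 0.077, 0 → Σ = 4.033
T = 4.033 / 1.583 = 2.547694… → 2.55

2.55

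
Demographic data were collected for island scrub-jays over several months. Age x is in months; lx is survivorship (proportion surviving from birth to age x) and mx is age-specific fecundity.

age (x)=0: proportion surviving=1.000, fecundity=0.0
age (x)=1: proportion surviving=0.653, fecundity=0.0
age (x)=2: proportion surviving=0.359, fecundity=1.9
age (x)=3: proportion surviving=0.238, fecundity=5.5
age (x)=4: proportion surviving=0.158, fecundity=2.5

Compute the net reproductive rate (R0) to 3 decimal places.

lx·mx by age: 0, 0, 0.6821, 1.309, 0.395
R0 = Σ lx·mx = 2.3861 → 2.386

2.386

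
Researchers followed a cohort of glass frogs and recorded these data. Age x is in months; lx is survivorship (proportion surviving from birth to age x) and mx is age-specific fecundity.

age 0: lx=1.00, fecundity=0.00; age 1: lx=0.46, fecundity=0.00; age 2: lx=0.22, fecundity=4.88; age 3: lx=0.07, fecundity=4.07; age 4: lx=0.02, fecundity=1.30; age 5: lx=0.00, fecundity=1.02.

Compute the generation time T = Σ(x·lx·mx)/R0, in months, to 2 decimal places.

lx·mx: 0, 0, 1.0736, 0.2849, 0.026, 0 → R0 = 1.3845
x·lx·mx: 0, 0, 2.1472, 0.8547, 0.104, 0 → Σ = 3.1059
T = 3.1059 / 1.3845 = 2.243337… → 2.24

2.24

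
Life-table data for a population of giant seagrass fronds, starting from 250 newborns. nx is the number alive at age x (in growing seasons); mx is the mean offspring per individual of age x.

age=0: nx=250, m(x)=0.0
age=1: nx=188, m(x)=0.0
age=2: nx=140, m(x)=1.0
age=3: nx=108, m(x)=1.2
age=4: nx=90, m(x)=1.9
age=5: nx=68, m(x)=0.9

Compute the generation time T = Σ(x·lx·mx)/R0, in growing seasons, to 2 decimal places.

lx = nx/n0 = nx/250: 1, 0.752, 0.56, 0.432, 0.36, 0.272
lx·mx: 0, 0, 0.56, 0.5184, 0.684, 0.2448 → R0 = 2.0072
x·lx·mx: 0, 0, 1.12, 1.5552, 2.736, 1.224 → Σ = 6.6352
T = 6.6352 / 2.0072 = 3.305699… → 3.31

3.31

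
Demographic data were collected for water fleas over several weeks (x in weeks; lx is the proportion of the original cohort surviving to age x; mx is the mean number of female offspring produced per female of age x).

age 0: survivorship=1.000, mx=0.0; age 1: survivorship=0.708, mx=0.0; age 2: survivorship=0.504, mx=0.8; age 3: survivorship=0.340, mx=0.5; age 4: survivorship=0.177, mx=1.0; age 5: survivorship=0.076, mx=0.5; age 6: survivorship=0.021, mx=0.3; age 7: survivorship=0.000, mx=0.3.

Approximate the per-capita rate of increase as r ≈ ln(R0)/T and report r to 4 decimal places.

-0.0812

R0 = Σ lx·mx = 0 + 0 + 0.4032 + 0.17 + 0.177 + 0.038 + 0.0063 + 0 = 0.7945
Σ x·lx·mx = 2.2522; T = 2.2522/0.7945 = 2.83474…
r ≈ ln(R0)/T = ln(0.7945)/2.83474… = -0.081151… → -0.0812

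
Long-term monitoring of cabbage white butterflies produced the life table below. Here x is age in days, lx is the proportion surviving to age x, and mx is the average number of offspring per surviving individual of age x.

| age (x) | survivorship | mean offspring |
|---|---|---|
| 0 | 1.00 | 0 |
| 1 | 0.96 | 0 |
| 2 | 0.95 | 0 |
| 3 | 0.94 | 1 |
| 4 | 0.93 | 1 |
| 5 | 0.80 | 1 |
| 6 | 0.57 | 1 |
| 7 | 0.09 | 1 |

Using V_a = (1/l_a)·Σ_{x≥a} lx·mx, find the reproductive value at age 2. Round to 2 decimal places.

3.51

lx·mx for x ≥ 2: 0, 0.94, 0.93, 0.8, 0.57, 0.09 → sum = 3.33
V_2 = 3.33 / l_2 = 3.33 / 0.95 = 3.505263… → 3.51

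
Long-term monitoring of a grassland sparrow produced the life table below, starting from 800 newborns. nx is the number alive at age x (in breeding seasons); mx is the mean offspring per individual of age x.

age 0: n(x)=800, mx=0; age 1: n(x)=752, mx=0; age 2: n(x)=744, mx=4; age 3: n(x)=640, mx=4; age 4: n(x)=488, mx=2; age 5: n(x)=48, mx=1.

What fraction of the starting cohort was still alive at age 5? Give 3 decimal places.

0.060

l_5 = n_5/n_0 = 48/800 = 0.06 → 0.060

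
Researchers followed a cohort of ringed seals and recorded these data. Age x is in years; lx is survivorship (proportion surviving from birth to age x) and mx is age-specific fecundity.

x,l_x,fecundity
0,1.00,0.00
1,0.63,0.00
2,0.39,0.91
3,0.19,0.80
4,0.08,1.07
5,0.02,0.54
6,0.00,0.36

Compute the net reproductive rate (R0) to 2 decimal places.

lx·mx by age: 0, 0, 0.3549, 0.152, 0.0856, 0.0108, 0
R0 = Σ lx·mx = 0.6033 → 0.60

0.60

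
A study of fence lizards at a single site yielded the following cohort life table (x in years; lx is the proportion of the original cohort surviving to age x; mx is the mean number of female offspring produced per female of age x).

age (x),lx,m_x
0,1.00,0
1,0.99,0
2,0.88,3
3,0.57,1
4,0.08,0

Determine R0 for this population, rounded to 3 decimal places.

lx·mx by age: 0, 0, 2.64, 0.57, 0
R0 = Σ lx·mx = 3.21 → 3.210

3.210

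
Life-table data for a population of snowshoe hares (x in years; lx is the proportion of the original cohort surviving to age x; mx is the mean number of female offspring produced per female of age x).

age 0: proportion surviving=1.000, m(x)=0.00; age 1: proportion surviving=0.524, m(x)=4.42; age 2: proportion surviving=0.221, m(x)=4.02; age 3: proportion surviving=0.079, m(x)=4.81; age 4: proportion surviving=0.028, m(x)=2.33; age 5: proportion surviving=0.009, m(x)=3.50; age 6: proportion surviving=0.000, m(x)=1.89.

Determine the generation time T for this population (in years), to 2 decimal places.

lx·mx: 0, 2.31608, 0.88842, 0.37999, 0.06524, 0.0315, 0 → R0 = 3.68123
x·lx·mx: 0, 2.31608, 1.77684, 1.13997, 0.26096, 0.1575, 0 → Σ = 5.65135
T = 5.65135 / 3.68123 = 1.53518… → 1.54

1.54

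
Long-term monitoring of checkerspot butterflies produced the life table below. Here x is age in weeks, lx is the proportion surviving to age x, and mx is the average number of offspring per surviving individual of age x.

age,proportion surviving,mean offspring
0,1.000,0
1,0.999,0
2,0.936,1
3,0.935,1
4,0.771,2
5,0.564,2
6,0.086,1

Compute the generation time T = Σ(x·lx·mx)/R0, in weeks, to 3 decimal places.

lx·mx: 0, 0, 0.936, 0.935, 1.542, 1.128, 0.086 → R0 = 4.627
x·lx·mx: 0, 0, 1.872, 2.805, 6.168, 5.64, 0.516 → Σ = 17.001
T = 17.001 / 4.627 = 3.674303… → 3.674

3.674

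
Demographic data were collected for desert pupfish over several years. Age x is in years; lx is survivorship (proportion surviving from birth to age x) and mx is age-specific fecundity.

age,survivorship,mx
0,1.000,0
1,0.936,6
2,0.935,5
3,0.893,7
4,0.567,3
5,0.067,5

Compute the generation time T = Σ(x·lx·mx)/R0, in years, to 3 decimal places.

2.271

lx·mx: 0, 5.616, 4.675, 6.251, 1.701, 0.335 → R0 = 18.578
x·lx·mx: 0, 5.616, 9.35, 18.753, 6.804, 1.675 → Σ = 42.198
T = 42.198 / 18.578 = 2.271396… → 2.271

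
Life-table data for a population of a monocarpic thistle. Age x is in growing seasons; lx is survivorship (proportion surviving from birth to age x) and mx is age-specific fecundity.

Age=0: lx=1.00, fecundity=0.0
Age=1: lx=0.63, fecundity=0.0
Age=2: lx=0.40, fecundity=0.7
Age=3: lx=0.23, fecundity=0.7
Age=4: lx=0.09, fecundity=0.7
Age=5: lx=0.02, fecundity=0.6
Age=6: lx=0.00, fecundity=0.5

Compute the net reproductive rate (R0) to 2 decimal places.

lx·mx by age: 0, 0, 0.28, 0.161, 0.063, 0.012, 0
R0 = Σ lx·mx = 0.516 → 0.52

0.52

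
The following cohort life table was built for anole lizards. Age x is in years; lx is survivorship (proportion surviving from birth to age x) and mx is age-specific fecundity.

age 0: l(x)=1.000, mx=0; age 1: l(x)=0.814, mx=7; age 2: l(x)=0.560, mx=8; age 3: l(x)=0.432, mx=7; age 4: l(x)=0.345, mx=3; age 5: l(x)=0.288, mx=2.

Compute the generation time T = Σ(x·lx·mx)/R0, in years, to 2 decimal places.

2.08

lx·mx: 0, 5.698, 4.48, 3.024, 1.035, 0.576 → R0 = 14.813
x·lx·mx: 0, 5.698, 8.96, 9.072, 4.14, 2.88 → Σ = 30.75
T = 30.75 / 14.813 = 2.075879… → 2.08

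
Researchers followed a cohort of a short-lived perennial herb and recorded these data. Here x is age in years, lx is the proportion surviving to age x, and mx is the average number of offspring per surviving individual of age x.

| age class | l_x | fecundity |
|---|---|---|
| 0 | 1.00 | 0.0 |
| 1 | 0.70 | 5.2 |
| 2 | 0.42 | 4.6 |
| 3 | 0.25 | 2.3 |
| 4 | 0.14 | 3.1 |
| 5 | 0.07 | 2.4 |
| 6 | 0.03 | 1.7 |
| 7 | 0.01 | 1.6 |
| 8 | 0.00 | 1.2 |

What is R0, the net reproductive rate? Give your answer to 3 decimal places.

6.816

lx·mx by age: 0, 3.64, 1.932, 0.575, 0.434, 0.168, 0.051, 0.016, 0
R0 = Σ lx·mx = 6.816 → 6.816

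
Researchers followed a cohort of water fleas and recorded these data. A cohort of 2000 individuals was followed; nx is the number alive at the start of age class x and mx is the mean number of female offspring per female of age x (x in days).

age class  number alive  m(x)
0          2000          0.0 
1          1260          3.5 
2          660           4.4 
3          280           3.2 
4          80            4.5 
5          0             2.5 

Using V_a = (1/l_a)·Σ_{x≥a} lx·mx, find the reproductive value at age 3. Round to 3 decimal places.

lx = nx/n0 = nx/2000: 1, 0.63, 0.33, 0.14, 0.04, 0
lx·mx for x ≥ 3: 0.448, 0.18, 0 → sum = 0.628
V_3 = 0.628 / l_3 = 0.628 / 0.14 = 4.485714… → 4.486

4.486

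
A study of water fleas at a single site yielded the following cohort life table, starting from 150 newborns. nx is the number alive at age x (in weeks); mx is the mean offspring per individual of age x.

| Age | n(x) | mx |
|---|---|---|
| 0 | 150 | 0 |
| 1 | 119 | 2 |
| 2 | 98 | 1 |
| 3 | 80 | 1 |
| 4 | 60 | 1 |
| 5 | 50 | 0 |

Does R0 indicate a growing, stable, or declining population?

growing

lx = nx/n0 = nx/150: 1, 0.79333…, 0.65333…, 0.53333…, 0.4, 0.33333…
R0 = Σ lx·mx = 0 + 1.586667… + 0.653333… + 0.533333… + 0.4 + 0 = 3.173333…
R0 > 1, so the population is growing.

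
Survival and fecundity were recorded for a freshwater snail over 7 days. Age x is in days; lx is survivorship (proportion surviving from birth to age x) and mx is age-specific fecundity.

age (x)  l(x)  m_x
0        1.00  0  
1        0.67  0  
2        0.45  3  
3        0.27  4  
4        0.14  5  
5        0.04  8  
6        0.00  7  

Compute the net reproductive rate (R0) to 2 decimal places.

lx·mx by age: 0, 0, 1.35, 1.08, 0.7, 0.32, 0
R0 = Σ lx·mx = 3.45 → 3.45

3.45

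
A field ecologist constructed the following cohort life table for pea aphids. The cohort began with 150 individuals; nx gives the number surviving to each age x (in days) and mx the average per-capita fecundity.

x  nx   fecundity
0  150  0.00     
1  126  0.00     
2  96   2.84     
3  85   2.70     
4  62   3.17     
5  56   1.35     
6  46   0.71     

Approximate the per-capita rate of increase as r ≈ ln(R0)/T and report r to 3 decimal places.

0.523

lx = nx/n0 = nx/150: 1, 0.84, 0.64, 0.56667…, 0.41333…, 0.37333…, 0.30667…
R0 = Σ lx·mx = 0 + 0 + 1.8176 + 1.53… + 1.31027… + 0.504… + 0.21773… = 5.3796…
Σ x·lx·mx = 17.292667…; T = 17.292667…/5.3796… = 3.21449…
r ≈ ln(R0)/T = ln(5.3796…)/3.21449… = 0.52345… → 0.523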